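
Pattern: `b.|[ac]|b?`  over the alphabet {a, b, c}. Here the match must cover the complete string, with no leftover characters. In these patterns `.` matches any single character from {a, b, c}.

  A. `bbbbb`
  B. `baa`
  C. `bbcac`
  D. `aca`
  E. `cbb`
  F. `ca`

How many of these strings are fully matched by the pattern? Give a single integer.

0

A. `bbbbb` → no match
B. `baa` → no match
C. `bbcac` → no match
D. `aca` → no match
E. `cbb` → no match
F. `ca` → no match
Total matched: 0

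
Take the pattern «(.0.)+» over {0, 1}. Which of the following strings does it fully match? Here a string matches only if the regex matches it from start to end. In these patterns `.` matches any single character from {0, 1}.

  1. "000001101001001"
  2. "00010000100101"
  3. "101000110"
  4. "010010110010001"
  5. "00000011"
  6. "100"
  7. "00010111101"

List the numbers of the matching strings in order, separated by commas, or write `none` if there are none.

1 → match
2 → no match
3 → no match
4 → no match
5 → no match
6 → match
7 → no match

1, 6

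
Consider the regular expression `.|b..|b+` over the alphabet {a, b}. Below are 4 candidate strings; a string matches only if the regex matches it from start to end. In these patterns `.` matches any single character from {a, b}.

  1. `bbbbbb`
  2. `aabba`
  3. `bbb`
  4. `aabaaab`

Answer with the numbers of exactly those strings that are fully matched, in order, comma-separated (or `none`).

1 → match
2 → no match
3 → match
4 → no match

1, 3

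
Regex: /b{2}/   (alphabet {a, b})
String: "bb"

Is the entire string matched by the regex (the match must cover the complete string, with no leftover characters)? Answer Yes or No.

Yes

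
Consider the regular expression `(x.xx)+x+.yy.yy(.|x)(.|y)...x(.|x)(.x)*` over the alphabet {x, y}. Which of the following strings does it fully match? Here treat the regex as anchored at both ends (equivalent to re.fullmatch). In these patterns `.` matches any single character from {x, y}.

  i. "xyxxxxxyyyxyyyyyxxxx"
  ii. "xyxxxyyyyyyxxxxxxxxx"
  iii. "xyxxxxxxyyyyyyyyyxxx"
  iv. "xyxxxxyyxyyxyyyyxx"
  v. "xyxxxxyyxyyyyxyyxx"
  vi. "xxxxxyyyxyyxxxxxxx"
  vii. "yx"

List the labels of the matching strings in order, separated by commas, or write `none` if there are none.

i → match
ii → match
iii → match
iv → match
v → match
vi → match
vii → no match — must start with "x"

i, ii, iii, iv, v, vi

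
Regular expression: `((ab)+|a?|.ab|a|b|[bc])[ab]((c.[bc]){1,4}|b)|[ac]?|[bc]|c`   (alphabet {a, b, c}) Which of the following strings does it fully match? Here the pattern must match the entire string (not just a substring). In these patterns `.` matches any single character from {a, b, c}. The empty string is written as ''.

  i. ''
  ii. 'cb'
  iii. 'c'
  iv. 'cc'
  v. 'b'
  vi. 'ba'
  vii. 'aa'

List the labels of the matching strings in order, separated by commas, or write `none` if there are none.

i → match
ii → no match
iii → match
iv → no match
v → match
vi → no match
vii → no match

i, iii, v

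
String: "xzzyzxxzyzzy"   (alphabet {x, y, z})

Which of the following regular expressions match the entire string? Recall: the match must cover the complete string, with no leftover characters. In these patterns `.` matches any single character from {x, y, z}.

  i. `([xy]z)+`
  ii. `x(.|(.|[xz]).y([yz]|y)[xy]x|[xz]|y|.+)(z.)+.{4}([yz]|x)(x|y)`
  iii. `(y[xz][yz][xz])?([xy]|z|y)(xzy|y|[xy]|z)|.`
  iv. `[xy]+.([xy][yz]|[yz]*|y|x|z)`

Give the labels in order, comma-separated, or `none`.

i → no match — must end with "z"
ii → match
iii → no match
iv → no match

ii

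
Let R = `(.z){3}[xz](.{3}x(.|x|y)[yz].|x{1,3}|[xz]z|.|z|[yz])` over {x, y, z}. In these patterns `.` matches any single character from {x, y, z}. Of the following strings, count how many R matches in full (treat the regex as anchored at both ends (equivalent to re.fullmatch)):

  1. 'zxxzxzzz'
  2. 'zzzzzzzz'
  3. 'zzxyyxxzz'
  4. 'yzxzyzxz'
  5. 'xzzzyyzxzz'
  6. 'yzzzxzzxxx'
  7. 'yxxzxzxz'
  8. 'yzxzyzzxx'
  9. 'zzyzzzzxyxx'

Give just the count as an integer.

1. 'zxxzxzzz' → no match
2. 'zzzzzzzz' → match
3. 'zzxyyxxzz' → no match
4. 'yzxzyzxz' → match
5. 'xzzzyyzxzz' → no match
6. 'yzzzxzzxxx' → match
7. 'yxxzxzxz' → no match
8. 'yzxzyzzxx' → match
9. 'zzyzzzzxyxx' → no match
Total matched: 4

4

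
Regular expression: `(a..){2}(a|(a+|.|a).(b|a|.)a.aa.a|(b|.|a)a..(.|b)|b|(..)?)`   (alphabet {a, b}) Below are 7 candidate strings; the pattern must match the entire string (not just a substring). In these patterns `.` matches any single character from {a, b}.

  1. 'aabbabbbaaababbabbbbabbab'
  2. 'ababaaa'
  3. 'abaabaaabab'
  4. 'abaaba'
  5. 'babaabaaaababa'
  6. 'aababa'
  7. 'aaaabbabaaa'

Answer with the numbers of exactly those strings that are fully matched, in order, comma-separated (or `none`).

3, 4, 6

1 → no match
2 → no match
3 → match
4 → match
5 → no match — must start with 'a'
6 → match
7 → no match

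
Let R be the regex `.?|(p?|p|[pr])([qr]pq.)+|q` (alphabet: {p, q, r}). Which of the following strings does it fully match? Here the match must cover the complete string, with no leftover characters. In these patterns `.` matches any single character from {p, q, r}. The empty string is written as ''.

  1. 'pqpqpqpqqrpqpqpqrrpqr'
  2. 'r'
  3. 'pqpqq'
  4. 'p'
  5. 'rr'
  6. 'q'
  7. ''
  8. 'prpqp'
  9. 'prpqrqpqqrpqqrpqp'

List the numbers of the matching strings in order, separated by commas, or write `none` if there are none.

1 → match
2 → match
3 → match
4 → match
5 → no match
6 → match
7 → match
8 → match
9 → match

1, 2, 3, 4, 6, 7, 8, 9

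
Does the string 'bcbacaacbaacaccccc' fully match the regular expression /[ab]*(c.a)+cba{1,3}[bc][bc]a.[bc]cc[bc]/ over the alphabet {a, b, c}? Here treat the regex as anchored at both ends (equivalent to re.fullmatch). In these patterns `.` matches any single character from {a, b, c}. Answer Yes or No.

No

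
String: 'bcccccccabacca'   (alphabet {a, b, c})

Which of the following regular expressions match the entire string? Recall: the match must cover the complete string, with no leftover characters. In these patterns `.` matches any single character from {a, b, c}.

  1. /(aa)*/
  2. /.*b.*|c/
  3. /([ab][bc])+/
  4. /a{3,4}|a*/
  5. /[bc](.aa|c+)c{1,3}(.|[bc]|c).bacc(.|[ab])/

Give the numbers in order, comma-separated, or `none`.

2, 5

1 → no match
2 → match
3 → no match
4 → no match
5 → match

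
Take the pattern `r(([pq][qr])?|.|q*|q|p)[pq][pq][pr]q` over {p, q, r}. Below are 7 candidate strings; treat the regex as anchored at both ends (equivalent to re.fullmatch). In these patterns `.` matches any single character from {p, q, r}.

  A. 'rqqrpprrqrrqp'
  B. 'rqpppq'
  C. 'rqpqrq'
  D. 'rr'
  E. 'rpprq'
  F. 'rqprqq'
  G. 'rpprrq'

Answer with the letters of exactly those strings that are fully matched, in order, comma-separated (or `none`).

B, C, E

A → no match — must end with 'q'
B. 'rqpppq' → match
C. 'rqpqrq' → match
D. 'rr' → no match — must end with 'q'
E. 'rpprq' → match
F. 'rqprqq' → no match
G. 'rpprrq' → no match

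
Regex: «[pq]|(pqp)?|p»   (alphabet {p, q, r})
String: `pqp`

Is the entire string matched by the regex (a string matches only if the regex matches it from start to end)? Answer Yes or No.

Yes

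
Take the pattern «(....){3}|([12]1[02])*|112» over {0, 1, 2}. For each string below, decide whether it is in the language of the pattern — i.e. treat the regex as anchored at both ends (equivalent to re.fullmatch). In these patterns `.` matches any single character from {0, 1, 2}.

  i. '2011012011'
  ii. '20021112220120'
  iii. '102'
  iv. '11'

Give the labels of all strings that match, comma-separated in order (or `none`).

i → no match
ii → no match
iii → no match
iv → no match

none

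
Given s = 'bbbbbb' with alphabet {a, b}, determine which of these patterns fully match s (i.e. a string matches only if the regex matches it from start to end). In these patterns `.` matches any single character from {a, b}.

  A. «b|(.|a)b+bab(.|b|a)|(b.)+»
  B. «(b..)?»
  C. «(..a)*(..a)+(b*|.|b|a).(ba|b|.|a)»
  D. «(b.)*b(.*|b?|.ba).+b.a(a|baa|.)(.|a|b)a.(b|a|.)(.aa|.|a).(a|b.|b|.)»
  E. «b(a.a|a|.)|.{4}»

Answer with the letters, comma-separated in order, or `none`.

A

A → match
B → no match
C → no match
D → no match
E → no match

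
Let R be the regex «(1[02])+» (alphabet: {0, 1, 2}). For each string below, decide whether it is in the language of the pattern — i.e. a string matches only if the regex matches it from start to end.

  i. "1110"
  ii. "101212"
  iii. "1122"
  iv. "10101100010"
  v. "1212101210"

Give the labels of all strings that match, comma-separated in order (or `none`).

i → no match
ii → match
iii → no match
iv → no match
v → match

ii, v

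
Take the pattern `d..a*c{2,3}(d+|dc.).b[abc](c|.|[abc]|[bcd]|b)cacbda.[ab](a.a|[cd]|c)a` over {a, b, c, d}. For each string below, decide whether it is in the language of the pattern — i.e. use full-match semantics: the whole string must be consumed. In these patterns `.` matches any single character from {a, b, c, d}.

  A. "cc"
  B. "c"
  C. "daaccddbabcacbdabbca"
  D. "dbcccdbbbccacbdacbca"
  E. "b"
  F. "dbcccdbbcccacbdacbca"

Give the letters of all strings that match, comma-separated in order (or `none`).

A → no match — must start with "d"
B → no match — must start with "d"
C → match
D → match
E → no match — must start with "d"
F → match

C, D, F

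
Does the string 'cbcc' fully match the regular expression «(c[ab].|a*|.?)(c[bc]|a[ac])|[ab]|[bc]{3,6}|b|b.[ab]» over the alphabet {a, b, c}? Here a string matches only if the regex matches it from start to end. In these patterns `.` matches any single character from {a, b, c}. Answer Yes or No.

Yes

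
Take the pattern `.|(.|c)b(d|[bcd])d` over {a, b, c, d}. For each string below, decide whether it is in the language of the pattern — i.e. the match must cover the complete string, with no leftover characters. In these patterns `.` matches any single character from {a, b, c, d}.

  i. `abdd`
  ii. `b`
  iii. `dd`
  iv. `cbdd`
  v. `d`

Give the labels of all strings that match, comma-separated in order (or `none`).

i → match
ii → match
iii → no match
iv → match
v → match

i, ii, iv, v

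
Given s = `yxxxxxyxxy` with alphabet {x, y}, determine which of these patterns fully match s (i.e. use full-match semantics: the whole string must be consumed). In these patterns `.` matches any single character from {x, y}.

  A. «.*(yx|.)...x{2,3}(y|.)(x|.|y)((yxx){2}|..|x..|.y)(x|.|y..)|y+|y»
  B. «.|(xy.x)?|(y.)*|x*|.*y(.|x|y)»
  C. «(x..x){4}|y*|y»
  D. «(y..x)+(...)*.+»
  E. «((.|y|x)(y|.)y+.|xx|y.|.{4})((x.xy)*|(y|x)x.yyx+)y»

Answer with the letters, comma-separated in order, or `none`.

D

A → no match
B → no match
C → no match
D → match
E → no match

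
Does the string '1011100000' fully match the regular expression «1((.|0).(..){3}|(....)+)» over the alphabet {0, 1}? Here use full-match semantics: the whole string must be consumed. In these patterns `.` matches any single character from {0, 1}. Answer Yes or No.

No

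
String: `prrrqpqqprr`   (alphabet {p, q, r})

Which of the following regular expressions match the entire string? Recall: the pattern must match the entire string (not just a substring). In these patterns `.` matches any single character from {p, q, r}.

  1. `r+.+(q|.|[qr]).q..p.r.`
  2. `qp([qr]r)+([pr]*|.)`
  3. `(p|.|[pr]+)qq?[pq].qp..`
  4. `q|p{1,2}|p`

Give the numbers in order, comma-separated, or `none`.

1 → no match — must start with `r`
2 → no match — must start with `qp`
3 → match
4 → no match

3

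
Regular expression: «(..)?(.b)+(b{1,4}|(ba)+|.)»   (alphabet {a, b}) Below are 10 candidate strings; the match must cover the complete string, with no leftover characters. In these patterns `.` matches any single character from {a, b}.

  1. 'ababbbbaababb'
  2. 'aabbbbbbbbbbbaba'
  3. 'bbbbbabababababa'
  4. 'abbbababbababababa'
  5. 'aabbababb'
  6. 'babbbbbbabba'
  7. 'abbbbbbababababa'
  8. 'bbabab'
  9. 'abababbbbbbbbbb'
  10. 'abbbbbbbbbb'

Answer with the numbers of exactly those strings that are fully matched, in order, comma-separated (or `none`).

1 → no match
2 → match
3 → match
4 → match
5 → match
6 → match
7 → match
8 → no match
9 → match
10 → match

2, 3, 4, 5, 6, 7, 9, 10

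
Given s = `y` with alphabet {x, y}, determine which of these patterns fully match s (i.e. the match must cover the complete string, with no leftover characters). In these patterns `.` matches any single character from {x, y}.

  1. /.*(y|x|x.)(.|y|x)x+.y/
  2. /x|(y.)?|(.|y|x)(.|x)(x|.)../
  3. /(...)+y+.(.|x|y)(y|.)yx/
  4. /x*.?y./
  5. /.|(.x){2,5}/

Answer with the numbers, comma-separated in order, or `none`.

1 → no match
2 → no match
3 → no match — must end with `yx`
4 → no match
5 → match

5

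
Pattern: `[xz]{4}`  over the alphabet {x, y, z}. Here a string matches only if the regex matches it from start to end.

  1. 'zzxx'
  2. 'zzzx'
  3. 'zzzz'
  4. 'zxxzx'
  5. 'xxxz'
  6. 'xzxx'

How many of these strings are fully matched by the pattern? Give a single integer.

1 → match
2 → match
3 → match
4 → no match
5 → match
6 → match
Total matched: 5

5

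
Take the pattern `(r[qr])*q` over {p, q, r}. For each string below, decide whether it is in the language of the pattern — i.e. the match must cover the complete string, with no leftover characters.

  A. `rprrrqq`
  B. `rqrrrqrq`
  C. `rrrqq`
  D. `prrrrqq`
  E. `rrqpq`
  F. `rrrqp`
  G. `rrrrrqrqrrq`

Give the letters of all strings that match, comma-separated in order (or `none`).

A. `rprrrqq` → no match
B. `rqrrrqrq` → no match
C. `rrrqq` → match
D. `prrrrqq` → no match
E. `rrqpq` → no match
F. `rrrqp` → no match — must end with `q`
G. `rrrrrqrqrrq` → match

C, G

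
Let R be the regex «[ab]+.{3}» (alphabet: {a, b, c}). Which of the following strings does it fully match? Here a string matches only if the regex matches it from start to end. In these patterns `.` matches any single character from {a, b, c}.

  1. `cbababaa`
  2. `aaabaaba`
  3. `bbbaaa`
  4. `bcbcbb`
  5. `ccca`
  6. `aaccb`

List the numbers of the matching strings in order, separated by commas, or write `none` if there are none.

2, 3, 6

1. `cbababaa` → no match
2. `aaabaaba` → match
3. `bbbaaa` → match
4. `bcbcbb` → no match
5. `ccca` → no match
6. `aaccb` → match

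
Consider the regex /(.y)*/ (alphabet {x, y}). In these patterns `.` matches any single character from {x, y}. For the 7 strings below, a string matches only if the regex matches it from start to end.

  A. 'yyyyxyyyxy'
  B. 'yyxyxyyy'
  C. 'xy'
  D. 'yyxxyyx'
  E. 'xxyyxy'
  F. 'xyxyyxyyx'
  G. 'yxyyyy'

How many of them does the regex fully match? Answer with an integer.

A → match
B → match
C → match
D → no match
E → no match
F → no match
G → no match
Total matched: 3

3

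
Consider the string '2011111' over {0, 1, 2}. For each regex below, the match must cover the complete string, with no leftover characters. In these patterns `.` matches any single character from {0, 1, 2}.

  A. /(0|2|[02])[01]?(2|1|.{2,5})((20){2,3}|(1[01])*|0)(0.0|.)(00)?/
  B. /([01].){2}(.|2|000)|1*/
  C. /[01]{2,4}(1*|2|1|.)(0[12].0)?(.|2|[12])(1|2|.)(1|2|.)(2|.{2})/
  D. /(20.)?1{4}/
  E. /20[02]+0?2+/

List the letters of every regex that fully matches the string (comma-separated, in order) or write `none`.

A, D

A → match
B → no match
C → no match
D → match
E → no match — must end with '2'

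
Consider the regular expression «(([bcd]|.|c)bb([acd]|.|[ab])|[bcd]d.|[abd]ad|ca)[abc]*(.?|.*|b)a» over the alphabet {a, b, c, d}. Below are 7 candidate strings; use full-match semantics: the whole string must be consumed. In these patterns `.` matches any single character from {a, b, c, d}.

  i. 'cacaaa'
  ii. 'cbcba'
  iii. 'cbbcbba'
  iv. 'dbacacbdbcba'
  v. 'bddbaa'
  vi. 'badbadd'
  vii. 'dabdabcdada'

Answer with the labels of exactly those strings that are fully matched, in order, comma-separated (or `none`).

i → match
ii → no match
iii → match
iv → no match
v → match
vi → no match — must end with 'a'
vii → no match

i, iii, v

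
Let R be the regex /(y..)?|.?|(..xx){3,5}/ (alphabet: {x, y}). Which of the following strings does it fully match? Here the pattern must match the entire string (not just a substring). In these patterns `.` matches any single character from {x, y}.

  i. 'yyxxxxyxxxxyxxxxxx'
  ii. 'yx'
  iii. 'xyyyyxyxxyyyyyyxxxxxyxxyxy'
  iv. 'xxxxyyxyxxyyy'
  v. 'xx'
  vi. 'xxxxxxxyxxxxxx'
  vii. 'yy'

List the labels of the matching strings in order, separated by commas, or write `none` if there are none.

none

i → no match
ii → no match
iii → no match
iv → no match
v → no match
vi → no match
vii → no match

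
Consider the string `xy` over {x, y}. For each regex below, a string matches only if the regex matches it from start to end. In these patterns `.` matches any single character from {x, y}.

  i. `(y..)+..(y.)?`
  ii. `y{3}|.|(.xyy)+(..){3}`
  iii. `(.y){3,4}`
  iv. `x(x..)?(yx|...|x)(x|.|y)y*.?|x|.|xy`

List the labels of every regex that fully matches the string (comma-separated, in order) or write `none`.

i → no match — must start with `y`
ii → no match
iii → no match
iv → match

iv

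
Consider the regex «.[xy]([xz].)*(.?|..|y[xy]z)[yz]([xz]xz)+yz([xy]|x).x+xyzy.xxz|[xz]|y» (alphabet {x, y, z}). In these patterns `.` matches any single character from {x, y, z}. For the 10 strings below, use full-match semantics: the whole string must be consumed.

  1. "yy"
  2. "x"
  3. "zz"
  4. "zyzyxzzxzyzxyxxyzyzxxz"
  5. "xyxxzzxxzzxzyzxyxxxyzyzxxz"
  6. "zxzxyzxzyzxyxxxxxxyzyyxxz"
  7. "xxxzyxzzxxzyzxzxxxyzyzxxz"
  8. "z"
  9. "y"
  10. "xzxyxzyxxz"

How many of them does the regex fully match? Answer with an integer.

1. "yy" → no match
2. "x" → match
3. "zz" → no match
4 → match
5 → match
6 → match
7 → match
8. "z" → match
9. "y" → match
10. "xzxyxzyxxz" → no match
Total matched: 7

7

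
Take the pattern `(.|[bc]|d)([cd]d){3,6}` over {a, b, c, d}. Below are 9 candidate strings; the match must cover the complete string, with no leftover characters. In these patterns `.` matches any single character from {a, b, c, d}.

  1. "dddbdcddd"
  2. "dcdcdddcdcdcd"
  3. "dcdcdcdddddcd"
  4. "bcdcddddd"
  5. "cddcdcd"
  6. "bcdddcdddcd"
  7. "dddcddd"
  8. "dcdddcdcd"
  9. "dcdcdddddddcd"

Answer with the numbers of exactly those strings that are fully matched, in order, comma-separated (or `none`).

2, 3, 4, 5, 6, 7, 8, 9

1. "dddbdcddd" → no match
2 → match
3 → match
4. "bcdcddddd" → match
5. "cddcdcd" → match
6. "bcdddcdddcd" → match
7. "dddcddd" → match
8. "dcdddcdcd" → match
9 → match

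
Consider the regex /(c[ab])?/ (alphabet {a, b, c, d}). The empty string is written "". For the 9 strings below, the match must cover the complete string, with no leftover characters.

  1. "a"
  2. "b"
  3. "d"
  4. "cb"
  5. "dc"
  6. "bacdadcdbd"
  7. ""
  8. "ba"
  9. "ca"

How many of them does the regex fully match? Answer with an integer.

3

1 → no match
2 → no match
3 → no match
4 → match
5 → no match
6 → no match
7 → match
8 → no match
9 → match
Total matched: 3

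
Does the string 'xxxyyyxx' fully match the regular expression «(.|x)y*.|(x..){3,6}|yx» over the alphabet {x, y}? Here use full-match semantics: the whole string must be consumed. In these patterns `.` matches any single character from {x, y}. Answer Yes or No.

No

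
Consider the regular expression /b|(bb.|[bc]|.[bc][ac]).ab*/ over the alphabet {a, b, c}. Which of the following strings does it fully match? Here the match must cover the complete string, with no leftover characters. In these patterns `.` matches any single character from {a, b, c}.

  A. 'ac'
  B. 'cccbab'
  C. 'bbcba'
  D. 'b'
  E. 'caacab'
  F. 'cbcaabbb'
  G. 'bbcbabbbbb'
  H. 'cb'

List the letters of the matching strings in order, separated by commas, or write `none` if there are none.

A → no match
B → match
C → match
D → match
E → no match
F → match
G → match
H → no match

B, C, D, F, G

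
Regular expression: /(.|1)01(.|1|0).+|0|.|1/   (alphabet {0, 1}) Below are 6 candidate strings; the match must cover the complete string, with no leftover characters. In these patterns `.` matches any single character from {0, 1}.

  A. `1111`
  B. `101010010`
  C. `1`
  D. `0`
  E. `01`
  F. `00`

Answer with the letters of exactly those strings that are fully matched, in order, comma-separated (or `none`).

B, C, D

A → no match
B → match
C → match
D → match
E → no match
F → no match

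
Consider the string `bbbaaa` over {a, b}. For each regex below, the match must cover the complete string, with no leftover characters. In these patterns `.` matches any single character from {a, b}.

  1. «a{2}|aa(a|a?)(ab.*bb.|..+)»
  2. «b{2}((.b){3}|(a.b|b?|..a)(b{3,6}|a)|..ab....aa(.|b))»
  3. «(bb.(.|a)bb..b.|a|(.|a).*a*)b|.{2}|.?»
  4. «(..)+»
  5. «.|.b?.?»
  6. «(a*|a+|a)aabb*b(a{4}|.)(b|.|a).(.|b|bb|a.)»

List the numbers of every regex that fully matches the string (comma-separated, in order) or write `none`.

2, 4

1 → no match
2 → match
3 → no match
4 → match
5 → no match
6 → no match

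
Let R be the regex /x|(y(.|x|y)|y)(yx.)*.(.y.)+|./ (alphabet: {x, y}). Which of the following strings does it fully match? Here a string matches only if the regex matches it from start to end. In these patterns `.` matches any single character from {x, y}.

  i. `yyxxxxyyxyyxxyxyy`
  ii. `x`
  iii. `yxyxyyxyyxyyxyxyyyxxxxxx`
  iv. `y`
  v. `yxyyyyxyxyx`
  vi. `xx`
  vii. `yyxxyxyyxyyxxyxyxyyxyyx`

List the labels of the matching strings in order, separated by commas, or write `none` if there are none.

ii, iv, vii

i → no match
ii → match
iii → no match
iv → match
v → no match
vi → no match
vii → match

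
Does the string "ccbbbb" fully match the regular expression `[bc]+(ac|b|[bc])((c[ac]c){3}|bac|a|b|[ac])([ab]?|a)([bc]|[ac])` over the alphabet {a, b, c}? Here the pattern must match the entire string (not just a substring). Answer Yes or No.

Yes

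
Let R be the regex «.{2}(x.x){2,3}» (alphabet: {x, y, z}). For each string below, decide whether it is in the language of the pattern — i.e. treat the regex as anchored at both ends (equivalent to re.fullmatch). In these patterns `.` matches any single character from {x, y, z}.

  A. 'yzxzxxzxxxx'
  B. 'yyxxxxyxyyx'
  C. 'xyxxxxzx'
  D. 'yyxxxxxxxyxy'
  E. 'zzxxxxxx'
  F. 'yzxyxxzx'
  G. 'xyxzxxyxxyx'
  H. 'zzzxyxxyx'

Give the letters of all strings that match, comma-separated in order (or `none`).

A, C, E, F, G

A. 'yzxzxxzxxxx' → match
B. 'yyxxxxyxyyx' → no match
C. 'xyxxxxzx' → match
D. 'yyxxxxxxxyxy' → no match — must end with 'x'
E. 'zzxxxxxx' → match
F. 'yzxyxxzx' → match
G. 'xyxzxxyxxyx' → match
H. 'zzzxyxxyx' → no match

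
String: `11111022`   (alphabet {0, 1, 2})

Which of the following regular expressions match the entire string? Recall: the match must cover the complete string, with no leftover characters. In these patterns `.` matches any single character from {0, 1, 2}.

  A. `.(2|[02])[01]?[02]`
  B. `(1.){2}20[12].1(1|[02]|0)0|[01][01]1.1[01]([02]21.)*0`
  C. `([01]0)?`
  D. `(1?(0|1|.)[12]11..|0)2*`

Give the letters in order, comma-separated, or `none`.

A → no match
B → no match — must end with `0`
C → no match
D → match

D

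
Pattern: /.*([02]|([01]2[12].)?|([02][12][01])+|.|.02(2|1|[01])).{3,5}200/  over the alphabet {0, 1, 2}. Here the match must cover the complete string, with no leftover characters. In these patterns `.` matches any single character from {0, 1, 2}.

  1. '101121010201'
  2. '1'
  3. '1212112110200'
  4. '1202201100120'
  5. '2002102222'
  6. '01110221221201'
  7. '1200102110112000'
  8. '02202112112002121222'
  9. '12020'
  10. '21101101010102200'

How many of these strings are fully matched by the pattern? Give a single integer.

1 → no match — must end with '200'
2 → no match — must end with '200'
3 → match
4 → no match — must end with '200'
5 → no match — must end with '200'
6 → no match — must end with '200'
7 → no match — must end with '200'
8 → no match — must end with '200'
9 → no match — must end with '200'
10 → match
Total matched: 2

2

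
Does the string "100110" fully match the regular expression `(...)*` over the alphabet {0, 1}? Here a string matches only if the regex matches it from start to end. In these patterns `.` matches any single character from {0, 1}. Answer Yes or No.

Yes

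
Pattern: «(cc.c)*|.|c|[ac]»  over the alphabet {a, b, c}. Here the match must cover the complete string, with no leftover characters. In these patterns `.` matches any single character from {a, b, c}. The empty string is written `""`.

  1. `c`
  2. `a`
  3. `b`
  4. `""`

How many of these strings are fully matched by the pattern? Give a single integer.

4

1 → match
2 → match
3 → match
4 → match
Total matched: 4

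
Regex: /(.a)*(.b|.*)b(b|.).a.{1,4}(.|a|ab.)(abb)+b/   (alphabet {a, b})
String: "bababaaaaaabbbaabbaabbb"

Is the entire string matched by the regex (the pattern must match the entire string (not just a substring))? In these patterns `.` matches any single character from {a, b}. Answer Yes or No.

Yes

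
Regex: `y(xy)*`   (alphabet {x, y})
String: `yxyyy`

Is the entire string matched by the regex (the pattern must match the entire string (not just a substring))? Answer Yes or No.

No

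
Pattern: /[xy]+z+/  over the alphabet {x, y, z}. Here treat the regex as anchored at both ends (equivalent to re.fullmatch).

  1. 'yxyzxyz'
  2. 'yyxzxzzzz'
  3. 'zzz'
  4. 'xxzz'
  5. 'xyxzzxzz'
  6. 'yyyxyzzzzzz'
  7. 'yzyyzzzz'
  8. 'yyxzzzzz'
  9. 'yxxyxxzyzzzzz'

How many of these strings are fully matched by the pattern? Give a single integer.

1. 'yxyzxyz' → no match
2. 'yyxzxzzzz' → no match
3. 'zzz' → no match
4. 'xxzz' → match
5. 'xyxzzxzz' → no match
6. 'yyyxyzzzzzz' → match
7. 'yzyyzzzz' → no match
8. 'yyxzzzzz' → match
9 → no match
Total matched: 3

3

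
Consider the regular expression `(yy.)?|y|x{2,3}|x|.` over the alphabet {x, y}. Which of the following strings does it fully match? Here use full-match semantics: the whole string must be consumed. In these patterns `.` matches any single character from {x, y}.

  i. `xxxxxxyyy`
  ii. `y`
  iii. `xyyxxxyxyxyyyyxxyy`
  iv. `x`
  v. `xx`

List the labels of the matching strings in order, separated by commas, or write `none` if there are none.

i → no match
ii → match
iii → no match
iv → match
v → match

ii, iv, v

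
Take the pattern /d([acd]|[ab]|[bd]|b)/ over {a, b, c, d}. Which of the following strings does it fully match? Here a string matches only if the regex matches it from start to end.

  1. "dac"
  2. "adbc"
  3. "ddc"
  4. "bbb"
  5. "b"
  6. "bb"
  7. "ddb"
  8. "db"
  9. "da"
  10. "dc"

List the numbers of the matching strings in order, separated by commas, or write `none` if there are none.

8, 9, 10

1 → no match
2 → no match — must start with "d"
3 → no match
4 → no match — must start with "d"
5 → no match — must start with "d"
6 → no match — must start with "d"
7 → no match
8 → match
9 → match
10 → match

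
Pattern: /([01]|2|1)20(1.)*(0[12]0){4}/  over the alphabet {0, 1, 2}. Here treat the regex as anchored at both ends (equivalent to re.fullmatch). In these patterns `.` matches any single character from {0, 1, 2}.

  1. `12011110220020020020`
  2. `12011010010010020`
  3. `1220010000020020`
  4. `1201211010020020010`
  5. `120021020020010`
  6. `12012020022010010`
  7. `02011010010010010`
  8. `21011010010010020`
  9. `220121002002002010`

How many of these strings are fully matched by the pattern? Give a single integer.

1 → no match
2 → match
3 → no match
4 → match
5 → no match
6 → no match
7 → match
8 → no match
9 → no match
Total matched: 3

3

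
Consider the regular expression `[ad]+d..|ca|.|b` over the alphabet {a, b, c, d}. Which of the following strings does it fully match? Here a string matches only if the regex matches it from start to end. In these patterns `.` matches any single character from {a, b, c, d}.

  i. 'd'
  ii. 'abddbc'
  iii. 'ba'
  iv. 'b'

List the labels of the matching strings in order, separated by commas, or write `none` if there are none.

i, iv

i → match
ii → no match
iii → no match
iv → match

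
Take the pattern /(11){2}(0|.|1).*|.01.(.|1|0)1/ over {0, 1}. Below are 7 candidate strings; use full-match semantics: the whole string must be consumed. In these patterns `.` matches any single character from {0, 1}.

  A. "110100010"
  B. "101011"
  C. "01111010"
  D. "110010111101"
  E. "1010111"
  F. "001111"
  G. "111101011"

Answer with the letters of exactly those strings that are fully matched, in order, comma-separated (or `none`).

A → no match
B → match
C → no match
D → no match
E → no match
F → match
G → match

B, F, G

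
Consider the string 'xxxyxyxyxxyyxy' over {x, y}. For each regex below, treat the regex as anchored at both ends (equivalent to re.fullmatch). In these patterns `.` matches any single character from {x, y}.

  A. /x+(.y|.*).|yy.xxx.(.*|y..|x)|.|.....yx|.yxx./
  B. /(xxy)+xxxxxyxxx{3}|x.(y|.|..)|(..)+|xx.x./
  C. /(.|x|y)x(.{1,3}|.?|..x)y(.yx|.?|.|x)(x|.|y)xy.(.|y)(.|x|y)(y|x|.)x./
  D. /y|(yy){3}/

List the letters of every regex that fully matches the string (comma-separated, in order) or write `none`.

A, B, C

A → match
B → match
C → match
D → no match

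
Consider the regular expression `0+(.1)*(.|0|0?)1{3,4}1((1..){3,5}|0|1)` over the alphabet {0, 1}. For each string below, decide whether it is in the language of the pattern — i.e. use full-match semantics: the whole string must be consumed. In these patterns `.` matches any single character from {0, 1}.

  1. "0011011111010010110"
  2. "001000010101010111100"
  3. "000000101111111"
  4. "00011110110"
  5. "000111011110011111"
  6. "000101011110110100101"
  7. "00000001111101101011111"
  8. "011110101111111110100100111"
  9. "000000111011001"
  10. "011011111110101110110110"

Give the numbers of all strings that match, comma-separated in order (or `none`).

3, 8, 10

1 → no match
2 → no match
3 → match
4. "00011110110" → no match
5 → no match
6 → no match
7 → no match
8 → match
9 → no match
10 → match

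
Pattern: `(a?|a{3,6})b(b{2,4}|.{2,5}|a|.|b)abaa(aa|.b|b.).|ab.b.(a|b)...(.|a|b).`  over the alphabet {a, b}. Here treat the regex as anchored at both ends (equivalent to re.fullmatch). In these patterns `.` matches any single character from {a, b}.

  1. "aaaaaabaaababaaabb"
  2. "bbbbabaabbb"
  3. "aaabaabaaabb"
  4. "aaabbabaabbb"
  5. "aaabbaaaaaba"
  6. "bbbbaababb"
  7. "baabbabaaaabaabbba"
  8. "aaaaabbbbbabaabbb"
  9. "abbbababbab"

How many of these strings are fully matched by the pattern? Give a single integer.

6

1 → match
2 → match
3 → match
4 → match
5 → no match
6 → no match
7 → no match
8 → match
9 → match
Total matched: 6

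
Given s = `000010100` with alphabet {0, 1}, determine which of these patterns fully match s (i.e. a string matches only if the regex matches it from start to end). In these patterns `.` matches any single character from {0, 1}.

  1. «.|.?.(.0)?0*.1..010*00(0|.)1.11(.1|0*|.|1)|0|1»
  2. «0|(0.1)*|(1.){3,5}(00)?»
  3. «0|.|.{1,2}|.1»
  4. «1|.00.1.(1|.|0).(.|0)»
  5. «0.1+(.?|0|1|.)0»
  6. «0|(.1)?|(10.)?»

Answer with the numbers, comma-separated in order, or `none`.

1 → no match
2 → no match
3 → no match
4 → match
5 → no match
6 → no match

4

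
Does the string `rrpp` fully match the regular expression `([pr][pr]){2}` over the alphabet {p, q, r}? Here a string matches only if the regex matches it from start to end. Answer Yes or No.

Yes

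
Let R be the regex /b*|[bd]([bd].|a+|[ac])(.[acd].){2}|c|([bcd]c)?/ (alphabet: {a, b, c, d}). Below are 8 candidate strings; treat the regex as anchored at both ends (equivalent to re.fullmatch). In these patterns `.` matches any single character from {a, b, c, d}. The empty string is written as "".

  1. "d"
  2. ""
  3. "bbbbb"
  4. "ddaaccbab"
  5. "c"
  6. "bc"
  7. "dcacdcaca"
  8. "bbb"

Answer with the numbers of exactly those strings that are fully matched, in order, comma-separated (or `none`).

1 → no match
2 → match
3 → match
4 → match
5 → match
6 → match
7 → no match
8 → match

2, 3, 4, 5, 6, 8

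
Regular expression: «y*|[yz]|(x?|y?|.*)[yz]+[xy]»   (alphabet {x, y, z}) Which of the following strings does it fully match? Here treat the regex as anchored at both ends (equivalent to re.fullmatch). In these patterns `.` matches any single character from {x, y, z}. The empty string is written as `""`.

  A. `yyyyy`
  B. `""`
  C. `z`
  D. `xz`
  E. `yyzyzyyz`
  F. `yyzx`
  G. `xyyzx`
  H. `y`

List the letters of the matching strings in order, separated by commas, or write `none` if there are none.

A → match
B → match
C → match
D → no match
E → no match
F → match
G → match
H → match

A, B, C, F, G, H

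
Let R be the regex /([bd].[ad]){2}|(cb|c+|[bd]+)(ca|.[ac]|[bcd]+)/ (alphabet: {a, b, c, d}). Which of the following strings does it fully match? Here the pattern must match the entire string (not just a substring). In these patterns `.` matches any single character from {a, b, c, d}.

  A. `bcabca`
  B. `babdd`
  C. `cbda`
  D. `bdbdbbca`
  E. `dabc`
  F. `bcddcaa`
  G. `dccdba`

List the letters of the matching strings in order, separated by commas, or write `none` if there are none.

A → match
B → no match
C → match
D → match
E → no match
F → no match
G → no match

A, C, D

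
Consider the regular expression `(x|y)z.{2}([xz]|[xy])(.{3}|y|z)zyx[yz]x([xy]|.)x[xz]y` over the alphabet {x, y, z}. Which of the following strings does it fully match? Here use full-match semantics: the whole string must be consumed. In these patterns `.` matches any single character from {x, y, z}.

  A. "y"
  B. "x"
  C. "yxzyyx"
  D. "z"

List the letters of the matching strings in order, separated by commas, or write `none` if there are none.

none

A → no match
B → no match — must end with "y"
C → no match — must end with "y"
D → no match — must end with "y"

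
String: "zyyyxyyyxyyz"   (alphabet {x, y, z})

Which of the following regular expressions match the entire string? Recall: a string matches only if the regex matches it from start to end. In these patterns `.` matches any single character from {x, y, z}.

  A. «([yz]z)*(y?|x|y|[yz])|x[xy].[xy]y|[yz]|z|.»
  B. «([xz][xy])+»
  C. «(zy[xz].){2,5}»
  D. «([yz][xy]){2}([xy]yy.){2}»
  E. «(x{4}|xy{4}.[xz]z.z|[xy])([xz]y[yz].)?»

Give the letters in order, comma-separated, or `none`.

A → no match
B → no match
C → no match
D → match
E → no match

D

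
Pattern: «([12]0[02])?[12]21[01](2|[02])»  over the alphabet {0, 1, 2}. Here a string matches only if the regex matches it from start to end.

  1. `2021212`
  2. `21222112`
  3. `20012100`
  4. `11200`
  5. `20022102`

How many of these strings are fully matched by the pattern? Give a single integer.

2

1. `2021212` → no match
2. `21222112` → no match
3. `20012100` → match
4. `11200` → no match
5. `20022102` → match
Total matched: 2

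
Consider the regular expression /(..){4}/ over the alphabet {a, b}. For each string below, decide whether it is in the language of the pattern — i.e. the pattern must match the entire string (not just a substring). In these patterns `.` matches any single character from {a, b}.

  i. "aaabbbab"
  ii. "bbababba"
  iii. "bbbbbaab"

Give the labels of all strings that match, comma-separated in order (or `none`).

i. "aaabbbab" → match
ii. "bbababba" → match
iii. "bbbbbaab" → match

i, ii, iii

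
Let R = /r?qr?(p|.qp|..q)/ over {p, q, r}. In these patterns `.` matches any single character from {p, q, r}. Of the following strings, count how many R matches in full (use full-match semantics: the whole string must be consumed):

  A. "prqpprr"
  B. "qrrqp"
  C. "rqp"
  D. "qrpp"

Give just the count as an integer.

A. "prqpprr" → no match
B. "qrrqp" → match
C. "rqp" → match
D. "qrpp" → no match
Total matched: 2

2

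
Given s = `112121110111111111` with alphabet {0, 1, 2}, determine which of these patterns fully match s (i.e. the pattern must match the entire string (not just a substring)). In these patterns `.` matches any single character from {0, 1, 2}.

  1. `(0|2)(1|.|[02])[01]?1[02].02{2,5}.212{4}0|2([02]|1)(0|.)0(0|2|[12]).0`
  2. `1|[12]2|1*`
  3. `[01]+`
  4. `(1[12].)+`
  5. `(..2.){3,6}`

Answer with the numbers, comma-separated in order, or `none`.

4

1 → no match
2 → no match
3 → no match
4 → match
5 → no match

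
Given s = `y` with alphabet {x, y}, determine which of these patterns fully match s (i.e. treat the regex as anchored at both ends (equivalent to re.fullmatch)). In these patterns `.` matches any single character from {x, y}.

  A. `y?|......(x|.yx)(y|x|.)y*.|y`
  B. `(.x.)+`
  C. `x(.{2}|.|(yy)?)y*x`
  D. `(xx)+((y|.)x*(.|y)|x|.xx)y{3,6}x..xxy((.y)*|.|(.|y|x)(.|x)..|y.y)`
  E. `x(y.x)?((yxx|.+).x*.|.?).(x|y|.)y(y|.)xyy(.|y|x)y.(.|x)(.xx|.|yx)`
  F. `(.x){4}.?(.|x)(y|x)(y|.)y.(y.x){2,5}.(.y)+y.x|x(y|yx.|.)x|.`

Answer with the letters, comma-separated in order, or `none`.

A, F

A → match
B → no match
C → no match — must start with `x`
D → no match — must start with `xx`
E → no match — must start with `x`
F → match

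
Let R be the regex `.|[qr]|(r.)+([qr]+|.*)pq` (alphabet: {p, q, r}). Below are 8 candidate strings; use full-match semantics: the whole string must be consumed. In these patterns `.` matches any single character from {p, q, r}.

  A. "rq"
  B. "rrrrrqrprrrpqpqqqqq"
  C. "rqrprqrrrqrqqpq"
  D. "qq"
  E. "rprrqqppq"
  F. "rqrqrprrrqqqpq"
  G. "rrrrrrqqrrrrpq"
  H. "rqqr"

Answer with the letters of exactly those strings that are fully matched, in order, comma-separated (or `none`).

A. "rq" → no match
B → no match
C → match
D. "qq" → no match
E. "rprrqqppq" → match
F → match
G → match
H. "rqqr" → no match

C, E, F, G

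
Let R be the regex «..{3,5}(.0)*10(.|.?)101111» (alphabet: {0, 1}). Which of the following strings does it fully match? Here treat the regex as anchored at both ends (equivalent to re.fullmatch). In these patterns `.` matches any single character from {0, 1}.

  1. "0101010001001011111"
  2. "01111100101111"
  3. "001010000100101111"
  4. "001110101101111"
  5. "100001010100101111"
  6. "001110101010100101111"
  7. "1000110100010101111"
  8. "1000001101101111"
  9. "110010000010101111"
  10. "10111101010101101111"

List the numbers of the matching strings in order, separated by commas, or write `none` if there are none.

1 → no match — must end with "101111"
2 → match
3 → match
4 → match
5 → match
6 → match
7 → match
8 → no match
9 → match
10 → match

2, 3, 4, 5, 6, 7, 9, 10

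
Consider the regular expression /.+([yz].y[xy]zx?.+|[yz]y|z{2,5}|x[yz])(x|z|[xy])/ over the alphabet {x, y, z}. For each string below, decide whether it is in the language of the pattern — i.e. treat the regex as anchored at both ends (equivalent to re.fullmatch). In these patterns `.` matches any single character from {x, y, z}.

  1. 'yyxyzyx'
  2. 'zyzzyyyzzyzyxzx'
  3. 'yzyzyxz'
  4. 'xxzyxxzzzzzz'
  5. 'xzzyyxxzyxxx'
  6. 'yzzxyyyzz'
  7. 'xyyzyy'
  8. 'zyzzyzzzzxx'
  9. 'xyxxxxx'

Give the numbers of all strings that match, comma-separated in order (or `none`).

1, 2, 4, 7

1 → match
2 → match
3 → no match
4 → match
5 → no match
6 → no match
7 → match
8 → no match
9 → no match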